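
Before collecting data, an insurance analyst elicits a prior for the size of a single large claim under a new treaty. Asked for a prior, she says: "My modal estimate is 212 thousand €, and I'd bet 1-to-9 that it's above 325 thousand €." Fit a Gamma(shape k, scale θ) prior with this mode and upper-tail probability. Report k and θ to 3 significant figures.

Gamma(k,θ) with k>1 has mode (k−1)θ, so θ = 212/(k−1).
Need P(X < 325) = 0.9 with θ tied to k this way. Start at k = 2, θ = 212: P(X<325) ≈ 0.453.
Too low — raise k to concentrate. Iterating converges to k ≈ 11.2.
Then θ = 212/(11.2−1) ≈ 20.7.

k ≈ 11.2, θ ≈ 20.7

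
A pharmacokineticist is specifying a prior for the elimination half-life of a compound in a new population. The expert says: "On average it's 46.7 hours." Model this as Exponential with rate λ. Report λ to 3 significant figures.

Exponential mean = 1/λ, so λ = 1/46.7 = 0.0214.

λ ≈ 0.0214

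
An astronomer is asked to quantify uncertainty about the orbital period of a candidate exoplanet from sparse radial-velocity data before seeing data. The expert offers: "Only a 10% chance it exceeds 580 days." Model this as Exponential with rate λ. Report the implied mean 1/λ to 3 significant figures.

P(T > 580.0) = e^(−λ·580.0) = 0.1, so λ = −ln(0.1)/580.0 = 0.00397.
Mean = 1/λ = 252 days.

mean ≈ 252 days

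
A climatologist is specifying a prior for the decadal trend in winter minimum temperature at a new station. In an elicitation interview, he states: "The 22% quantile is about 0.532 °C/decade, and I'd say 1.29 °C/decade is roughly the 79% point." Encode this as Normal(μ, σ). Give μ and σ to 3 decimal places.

The p-quantile of Normal(μ,σ) is μ + z_p·σ, with z_{0.22} = -0.7722 and z_{0.79} = 0.8064.
Eliminate σ: μ = (z₂·x₁ − z₁·x₂)/(z₂ − z₁) = (0.8064·0.532 − (-0.7722)·1.29)/1.579 = 0.903.
Then σ = (x₂ − x₁)/(z₂ − z₁) = (1.29 − 0.532)/1.579 = 0.480.

μ = 0.903, σ = 0.480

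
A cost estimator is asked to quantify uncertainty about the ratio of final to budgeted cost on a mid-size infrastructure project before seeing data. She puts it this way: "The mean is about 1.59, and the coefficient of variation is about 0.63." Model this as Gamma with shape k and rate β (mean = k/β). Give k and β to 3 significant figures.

k ≈ 2.52, β ≈ 1.58

For Gamma(k, rate β): mean = k/β, variance = k/β², so CV = 1/√k.
CV = 0.63, hence k = 1/CV² = 2.52.
Then β = k/mean = 2.52/1.59 = 1.58.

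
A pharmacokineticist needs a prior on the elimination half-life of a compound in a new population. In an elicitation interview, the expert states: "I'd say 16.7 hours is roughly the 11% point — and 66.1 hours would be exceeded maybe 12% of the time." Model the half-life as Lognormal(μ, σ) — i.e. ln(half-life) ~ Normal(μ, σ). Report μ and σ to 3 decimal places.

If T ~ Lognormal(μ,σ) then ln T ~ Normal(μ,σ), so the p-quantile of ln T is μ + z_p·σ.
ln(16.7) = 2.815 and ln(66.1) = 4.191; z_{0.11} = -1.227, z_{0.88} = 1.175.
σ = (4.191 − 2.815)/(1.175 − (-1.227)) = 0.573.
μ = 2.815 − (-1.227)·0.573 = 3.518.

μ ≈ 3.518, σ ≈ 0.573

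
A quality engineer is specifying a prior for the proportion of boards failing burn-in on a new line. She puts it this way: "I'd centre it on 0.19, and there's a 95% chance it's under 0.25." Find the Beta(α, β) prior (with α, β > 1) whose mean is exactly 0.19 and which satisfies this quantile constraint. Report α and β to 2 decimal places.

With mean 0.19 fixed, write α = 0.19s, β = 0.81s where s = α+β.
Need P(θ < 0.25) = 0.95 under Beta(0.19s, 0.81s). Normal approximation: (q−m)/√(m(1−m)/s) ≈ z_{0.95} = 1.64, so s ≈ 0.19·0.81·(1.64)²/(0.25−0.19)² = 115.7.
At s = 115.7: P(θ<0.25) ≈ 0.943. Adjusting to match 0.95 gives s ≈ 125.85.
So α = 0.19·125.85 ≈ 23.91, β = 0.81·125.85 ≈ 101.94.

α ≈ 23.91, β ≈ 101.94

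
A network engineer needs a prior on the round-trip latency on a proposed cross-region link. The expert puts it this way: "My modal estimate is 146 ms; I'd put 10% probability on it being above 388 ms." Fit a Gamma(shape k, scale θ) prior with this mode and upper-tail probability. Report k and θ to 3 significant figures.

k ≈ 3.01, θ ≈ 72.8

Gamma(k,θ) with k>1 has mode (k−1)θ, so θ = 146/(k−1).
Need P(X < 388) = 0.9 with θ tied to k this way. Start at k = 2, θ = 146: P(X<388) ≈ 0.744.
Too low — raise k to concentrate. Iterating converges to k ≈ 3.01.
Then θ = 146/(3.01−1) ≈ 72.8.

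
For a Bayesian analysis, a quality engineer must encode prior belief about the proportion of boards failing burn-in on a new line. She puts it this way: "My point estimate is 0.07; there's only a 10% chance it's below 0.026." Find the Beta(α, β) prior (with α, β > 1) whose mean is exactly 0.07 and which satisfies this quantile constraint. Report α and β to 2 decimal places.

α ≈ 2.89, β ≈ 38.45

With mean 0.07 fixed, write α = 0.07s, β = 0.93s where s = α+β.
Need P(θ < 0.026) = 0.1 under Beta(0.07s, 0.93s). Normal approximation: (q−m)/√(m(1−m)/s) ≈ z_{0.1} = -1.28, so s ≈ 0.07·0.93·(-1.28)²/(0.026−0.07)² = 55.2.
At s = 55.2: P(θ<0.026) ≈ 0.062. Adjusting to match 0.1 gives s ≈ 41.35.
So α = 0.07·41.35 ≈ 2.89, β = 0.93·41.35 ≈ 38.45.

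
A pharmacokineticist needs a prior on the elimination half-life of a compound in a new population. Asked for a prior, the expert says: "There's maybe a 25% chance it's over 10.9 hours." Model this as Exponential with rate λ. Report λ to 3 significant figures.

λ ≈ 0.127

P(T > 10.9) = e^(−λ·10.9) = 0.25, so λ = −ln(0.25)/10.9 = 0.127.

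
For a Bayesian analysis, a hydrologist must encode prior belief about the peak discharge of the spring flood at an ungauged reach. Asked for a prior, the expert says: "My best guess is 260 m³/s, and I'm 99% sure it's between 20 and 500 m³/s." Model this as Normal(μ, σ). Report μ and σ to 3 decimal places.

A symmetric 99% interval runs μ ± z·σ with z = 2.576.
Half-width = 240, so σ = 240/2.576 = 93.174.
μ is the stated best guess, 260.000.

μ = 260.000, σ = 93.174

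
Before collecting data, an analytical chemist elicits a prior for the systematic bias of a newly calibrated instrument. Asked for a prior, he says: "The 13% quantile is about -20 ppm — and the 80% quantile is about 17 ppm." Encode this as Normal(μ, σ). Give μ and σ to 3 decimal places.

μ = 1.177, σ = 18.801

The p-quantile of Normal(μ,σ) is μ + z_p·σ, with z_{0.13} = -1.126 and z_{0.8} = 0.8416.
Eliminate σ: μ = (z₂·x₁ − z₁·x₂)/(z₂ − z₁) = (0.8416·-20 − (-1.126)·17)/1.968 = 1.177.
Then σ = (x₂ − x₁)/(z₂ − z₁) = (17 − -20)/1.968 = 18.801.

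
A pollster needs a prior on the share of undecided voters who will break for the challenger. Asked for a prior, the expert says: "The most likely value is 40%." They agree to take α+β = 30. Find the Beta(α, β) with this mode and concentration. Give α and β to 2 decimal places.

For α,β > 1 the Beta mode is (α−1)/(α+β−2). With α+β = 30, the mode is (α−1)/28.
Set (α−1)/28 = 0.4 → α = 1 + 0.4·28 = 12.20.
β = 30 − α = 17.80.

α = 12.20, β = 17.80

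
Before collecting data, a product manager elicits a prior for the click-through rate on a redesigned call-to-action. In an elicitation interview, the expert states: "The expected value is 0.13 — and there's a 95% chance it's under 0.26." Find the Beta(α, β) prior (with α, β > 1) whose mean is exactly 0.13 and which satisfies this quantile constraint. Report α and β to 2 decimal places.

α ≈ 2.94, β ≈ 19.69

With mean 0.13 fixed, write α = 0.13s, β = 0.87s where s = α+β.
Need P(θ < 0.26) = 0.95 under Beta(0.13s, 0.87s). Normal approximation: (q−m)/√(m(1−m)/s) ≈ z_{0.95} = 1.64, so s ≈ 0.13·0.87·(1.64)²/(0.26−0.13)² = 18.1.
At s = 18.1: P(θ<0.26) ≈ 0.933. Adjusting to match 0.95 gives s ≈ 22.63.
So α = 0.13·22.63 ≈ 2.94, β = 0.87·22.63 ≈ 19.69.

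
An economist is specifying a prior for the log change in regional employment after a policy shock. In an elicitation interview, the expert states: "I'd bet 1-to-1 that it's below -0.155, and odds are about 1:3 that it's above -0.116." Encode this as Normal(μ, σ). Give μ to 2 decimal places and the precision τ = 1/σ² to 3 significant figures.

The p-quantile of Normal(μ,σ) is μ + z_p·σ, with z_{0.5} = 0 and z_{0.75} = 0.6745.
Eliminate σ: μ = (z₂·x₁ − z₁·x₂)/(z₂ − z₁) = (0.6745·-0.155 − (0)·-0.116)/0.6745 = -0.15.
Then σ = (x₂ − x₁)/(z₂ − z₁) = (-0.116 − -0.155)/0.6745 = 0.06.
Precision τ = 1/σ² = 1/0.05782² = 299.

μ = -0.15, τ = 299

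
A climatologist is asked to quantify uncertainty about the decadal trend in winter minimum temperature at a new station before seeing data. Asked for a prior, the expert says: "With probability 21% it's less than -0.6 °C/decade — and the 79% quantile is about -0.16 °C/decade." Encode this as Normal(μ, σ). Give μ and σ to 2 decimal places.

For Normal(μ,σ), the p-quantile is μ + z_p·σ. Here z_{0.21} = -0.8064, z_{0.79} = 0.8064.
So -0.6 = μ − 0.8064σ and -0.16 = μ + 0.8064σ.
Subtracting: σ = (-0.16 − -0.6)/(0.8064 − (-0.8064)) = 0.27.
Then μ = -0.6 − (-0.8064)·0.27 = -0.38.

μ = -0.38, σ = 0.27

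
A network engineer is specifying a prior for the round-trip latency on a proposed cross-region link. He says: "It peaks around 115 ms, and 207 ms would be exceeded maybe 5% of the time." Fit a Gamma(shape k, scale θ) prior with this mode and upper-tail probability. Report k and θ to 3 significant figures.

k ≈ 9.07, θ ≈ 14.3

Gamma(k,θ) with k>1 has mode (k−1)θ, so θ = 115/(k−1).
Need P(X < 207) = 0.95 with θ tied to k this way. Start at k = 2, θ = 115: P(X<207) ≈ 0.537.
Too low — raise k to concentrate. Iterating converges to k ≈ 9.07.
Then θ = 115/(9.07−1) ≈ 14.3.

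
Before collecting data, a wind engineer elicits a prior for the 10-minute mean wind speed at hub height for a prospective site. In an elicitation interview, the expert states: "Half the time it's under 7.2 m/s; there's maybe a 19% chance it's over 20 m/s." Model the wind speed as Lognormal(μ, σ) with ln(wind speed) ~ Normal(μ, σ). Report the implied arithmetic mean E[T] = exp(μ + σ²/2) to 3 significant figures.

If T ~ Lognormal(μ,σ) then ln T ~ Normal(μ,σ), so the p-quantile of ln T is μ + z_p·σ.
ln(7.2) = 1.974 and ln(20) = 2.996; z_{0.5} = 0, z_{0.81} = 0.8779.
σ = (2.996 − 1.974)/(0.8779 − (0)) = 1.164.
μ = 1.974 − (0)·1.164 = 1.974.
E[T] = exp(μ + σ²/2) = exp(1.974 + 0.6772) = 14.2 m/s.

E[T] ≈ 14.2 m/s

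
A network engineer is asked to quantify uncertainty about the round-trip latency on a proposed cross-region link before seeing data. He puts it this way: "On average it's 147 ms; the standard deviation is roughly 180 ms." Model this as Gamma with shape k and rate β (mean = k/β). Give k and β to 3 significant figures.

For Gamma(k, rate β): mean = k/β, variance = k/β², so CV = 1/√k.
CV = SD/mean = 180/147 = 1.224, hence k = 1/CV² = 0.667.
Then β = k/mean = 0.667/147 = 0.00454.

k ≈ 0.667, β ≈ 0.00454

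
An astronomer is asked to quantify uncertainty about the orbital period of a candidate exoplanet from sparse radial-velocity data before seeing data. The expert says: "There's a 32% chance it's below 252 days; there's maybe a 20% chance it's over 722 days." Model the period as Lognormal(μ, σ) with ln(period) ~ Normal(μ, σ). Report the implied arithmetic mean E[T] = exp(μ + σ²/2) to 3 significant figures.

E[T] ≈ 507 days

If T ~ Lognormal(μ,σ) then ln T ~ Normal(μ,σ), so the p-quantile of ln T is μ + z_p·σ.
ln(252) = 5.529 and ln(722) = 6.582; z_{0.32} = -0.4677, z_{0.8} = 0.8416.
σ = (6.582 − 5.529)/(0.8416 − (-0.4677)) = 0.804.
μ = 5.529 − (-0.4677)·0.804 = 5.905.
E[T] = exp(μ + σ²/2) = exp(5.905 + 0.3231) = 507 days.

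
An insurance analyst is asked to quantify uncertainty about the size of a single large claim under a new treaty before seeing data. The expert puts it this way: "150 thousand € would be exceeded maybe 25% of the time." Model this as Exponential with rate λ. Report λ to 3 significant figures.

λ ≈ 0.00924

P(T > 150.0) = e^(−λ·150.0) = 0.25, so λ = −ln(0.25)/150.0 = 0.00924.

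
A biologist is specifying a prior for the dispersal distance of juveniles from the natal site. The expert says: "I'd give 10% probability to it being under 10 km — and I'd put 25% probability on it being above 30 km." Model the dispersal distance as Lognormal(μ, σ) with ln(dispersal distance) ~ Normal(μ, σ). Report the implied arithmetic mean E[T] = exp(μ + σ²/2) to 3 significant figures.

E[T] ≈ 24 km

If T ~ Lognormal(μ,σ) then ln T ~ Normal(μ,σ), so the p-quantile of ln T is μ + z_p·σ.
ln(10) = 2.303 and ln(30) = 3.401; z_{0.1} = -1.282, z_{0.75} = 0.6745.
σ = (3.401 − 2.303)/(0.6745 − (-1.282)) = 0.562.
μ = 2.303 − (-1.282)·0.562 = 3.022.
E[T] = exp(μ + σ²/2) = exp(3.022 + 0.1577) = 24 km.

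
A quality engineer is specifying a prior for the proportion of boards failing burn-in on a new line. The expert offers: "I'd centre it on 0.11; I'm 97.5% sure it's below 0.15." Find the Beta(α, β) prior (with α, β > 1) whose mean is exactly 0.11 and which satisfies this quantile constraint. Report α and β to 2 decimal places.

With mean 0.11 fixed, write α = 0.11s, β = 0.89s where s = α+β.
Need P(θ < 0.15) = 0.975 under Beta(0.11s, 0.89s). Normal approximation: (q−m)/√(m(1−m)/s) ≈ z_{0.975} = 1.96, so s ≈ 0.11·0.89·(1.96)²/(0.15−0.11)² = 235.0.
At s = 235.0: P(θ<0.15) ≈ 0.967. Adjusting to match 0.975 gives s ≈ 268.49.
So α = 0.11·268.49 ≈ 29.53, β = 0.89·268.49 ≈ 238.95.

α ≈ 29.53, β ≈ 238.95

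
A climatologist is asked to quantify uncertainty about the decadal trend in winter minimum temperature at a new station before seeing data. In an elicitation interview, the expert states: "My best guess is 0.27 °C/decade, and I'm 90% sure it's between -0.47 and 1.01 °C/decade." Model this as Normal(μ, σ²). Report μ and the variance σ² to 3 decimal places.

μ = 0.270, σ² = 0.202

A symmetric 90% interval runs μ ± z·σ with z = 1.645.
Half-width = 0.74, so σ = 0.74/1.645 = 0.4499 and σ² = 0.202.
μ is the stated best guess, 0.270.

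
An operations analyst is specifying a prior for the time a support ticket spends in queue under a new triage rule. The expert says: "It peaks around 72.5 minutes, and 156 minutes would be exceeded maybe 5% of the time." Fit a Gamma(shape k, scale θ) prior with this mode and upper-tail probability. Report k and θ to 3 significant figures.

Gamma(k,θ) with k>1 has mode (k−1)θ, so θ = 72.5/(k−1).
Need P(X < 156) = 0.95 with θ tied to k this way. Start at k = 2, θ = 72.5: P(X<156) ≈ 0.634.
Too low — raise k to concentrate. Iterating converges to k ≈ 5.69.
Then θ = 72.5/(5.69−1) ≈ 15.4.

k ≈ 5.69, θ ≈ 15.4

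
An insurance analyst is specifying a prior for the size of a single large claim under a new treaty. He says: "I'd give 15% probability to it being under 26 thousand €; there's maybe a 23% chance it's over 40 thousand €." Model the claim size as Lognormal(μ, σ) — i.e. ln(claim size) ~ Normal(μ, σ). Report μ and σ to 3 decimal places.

μ ≈ 3.510, σ ≈ 0.243

If T ~ Lognormal(μ,σ) then ln T ~ Normal(μ,σ), so the p-quantile of ln T is μ + z_p·σ.
ln(26) = 3.258 and ln(40) = 3.689; z_{0.15} = -1.036, z_{0.77} = 0.7388.
σ = (3.689 − 3.258)/(0.7388 − (-1.036)) = 0.243.
μ = 3.258 − (-1.036)·0.243 = 3.510.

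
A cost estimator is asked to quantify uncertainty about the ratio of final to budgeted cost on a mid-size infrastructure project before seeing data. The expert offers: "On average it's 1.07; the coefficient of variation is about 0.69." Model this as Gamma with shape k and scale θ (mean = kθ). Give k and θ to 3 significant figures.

For Gamma(k, scale θ): mean = kθ, variance = kθ², so CV = 1/√k.
CV = 0.69, hence k = 1/CV² = 2.1.
Then θ = mean/k = 1.07/2.1 = 0.509.

k ≈ 2.1, θ ≈ 0.509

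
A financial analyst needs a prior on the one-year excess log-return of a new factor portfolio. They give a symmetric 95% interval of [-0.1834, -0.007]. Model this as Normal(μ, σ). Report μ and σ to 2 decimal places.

A symmetric 95% interval runs μ ± z·σ with z = 1.96.
Half-width = 0.0882, so σ = 0.0882/1.96 = 0.05.
μ is the interval midpoint, -0.10.

μ = -0.10, σ = 0.05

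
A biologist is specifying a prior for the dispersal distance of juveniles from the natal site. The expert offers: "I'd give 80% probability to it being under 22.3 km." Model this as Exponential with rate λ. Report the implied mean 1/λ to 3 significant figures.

P(T < 22.3) = 1 − e^(−λ·22.3) = 0.8, so λ = −ln(1−0.8)/22.3 = −ln(0.2)/22.3 = 0.0722.
Mean = 1/λ = 13.9 km.

mean ≈ 13.9 km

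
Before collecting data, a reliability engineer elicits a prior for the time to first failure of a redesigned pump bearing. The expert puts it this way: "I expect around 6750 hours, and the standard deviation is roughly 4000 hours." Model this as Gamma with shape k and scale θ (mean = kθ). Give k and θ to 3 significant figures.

For Gamma(k, scale θ): mean = kθ, variance = kθ², so CV = 1/√k.
CV = SD/mean = 4000/6750 = 0.5926, hence k = 1/CV² = 2.85.
Then θ = mean/k = 6750/2.85 = 2370.

k ≈ 2.85, θ ≈ 2370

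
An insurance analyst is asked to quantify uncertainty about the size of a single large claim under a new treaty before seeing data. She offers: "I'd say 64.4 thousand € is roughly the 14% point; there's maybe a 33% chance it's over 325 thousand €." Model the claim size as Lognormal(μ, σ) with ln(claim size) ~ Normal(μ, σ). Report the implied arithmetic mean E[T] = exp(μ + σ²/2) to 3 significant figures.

E[T] ≈ 359 thousand €

If T ~ Lognormal(μ,σ) then ln T ~ Normal(μ,σ), so the p-quantile of ln T is μ + z_p·σ.
ln(64.4) = 4.165 and ln(325) = 5.784; z_{0.14} = -1.08, z_{0.67} = 0.4399.
σ = (5.784 − 4.165)/(0.4399 − (-1.08)) = 1.065.
μ = 4.165 − (-1.08)·1.065 = 5.315.
E[T] = exp(μ + σ²/2) = exp(5.315 + 0.5669) = 359 thousand €.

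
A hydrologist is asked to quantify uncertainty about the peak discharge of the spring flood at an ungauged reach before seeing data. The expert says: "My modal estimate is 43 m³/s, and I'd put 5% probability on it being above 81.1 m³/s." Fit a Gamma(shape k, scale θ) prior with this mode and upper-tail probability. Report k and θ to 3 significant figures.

Gamma(k,θ) with k>1 has mode (k−1)θ, so θ = 43/(k−1).
Need P(X < 81.1) = 0.95 with θ tied to k this way. Start at k = 2, θ = 43: P(X<81.1) ≈ 0.562.
Too low — raise k to concentrate. Iterating converges to k ≈ 7.91.
Then θ = 43/(7.91−1) ≈ 6.22.

k ≈ 7.91, θ ≈ 6.22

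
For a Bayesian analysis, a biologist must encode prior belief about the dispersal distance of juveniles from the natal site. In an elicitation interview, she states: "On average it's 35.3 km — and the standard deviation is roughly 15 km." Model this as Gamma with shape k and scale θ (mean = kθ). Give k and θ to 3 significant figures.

k ≈ 5.54, θ ≈ 6.37

For Gamma(k, scale θ): mean = kθ, variance = kθ², so CV = 1/√k.
CV = SD/mean = 15/35.3 = 0.4249, hence k = 1/CV² = 5.54.
Then θ = mean/k = 35.3/5.54 = 6.37.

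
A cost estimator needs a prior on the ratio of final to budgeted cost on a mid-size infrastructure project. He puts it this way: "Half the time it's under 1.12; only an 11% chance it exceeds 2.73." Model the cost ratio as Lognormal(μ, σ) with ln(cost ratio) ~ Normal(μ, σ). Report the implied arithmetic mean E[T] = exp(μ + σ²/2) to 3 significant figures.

E[T] ≈ 1.46

If T ~ Lognormal(μ,σ) then ln T ~ Normal(μ,σ), so the p-quantile of ln T is μ + z_p·σ.
ln(1.12) = 0.1133 and ln(2.73) = 1.004; z_{0.5} = 0, z_{0.89} = 1.227.
σ = (1.004 − 0.1133)/(1.227 − (0)) = 0.726.
μ = 0.1133 − (0)·0.726 = 0.113.
E[T] = exp(μ + σ²/2) = exp(0.113 + 0.2638) = 1.46.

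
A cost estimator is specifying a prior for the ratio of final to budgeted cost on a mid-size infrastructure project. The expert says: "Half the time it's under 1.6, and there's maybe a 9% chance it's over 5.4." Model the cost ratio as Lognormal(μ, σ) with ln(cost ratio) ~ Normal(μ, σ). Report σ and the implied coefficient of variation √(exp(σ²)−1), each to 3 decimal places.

If T ~ Lognormal(μ,σ) then ln T ~ Normal(μ,σ), so the p-quantile of ln T is μ + z_p·σ.
ln(1.6) = 0.47 and ln(5.4) = 1.686; z_{0.5} = 0, z_{0.91} = 1.341.
σ = (1.686 − 0.47)/(1.341 − (0)) = 0.907.
μ = 0.47 − (0)·0.907 = 0.470.
CV = √(exp(σ²)−1) = √(exp(0.8231)−1) = 1.130.

σ ≈ 0.907, CV ≈ 1.130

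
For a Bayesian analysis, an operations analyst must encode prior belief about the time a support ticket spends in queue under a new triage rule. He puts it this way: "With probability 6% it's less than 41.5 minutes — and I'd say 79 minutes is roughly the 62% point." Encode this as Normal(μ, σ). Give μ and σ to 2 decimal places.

The p-quantile of Normal(μ,σ) is μ + z_p·σ, with z_{0.06} = -1.555 and z_{0.62} = 0.3055.
Eliminate σ: μ = (z₂·x₁ − z₁·x₂)/(z₂ − z₁) = (0.3055·41.5 − (-1.555)·79)/1.86 = 72.84.
Then σ = (x₂ − x₁)/(z₂ − z₁) = (79 − 41.5)/1.86 = 20.16.

μ = 72.84, σ = 20.16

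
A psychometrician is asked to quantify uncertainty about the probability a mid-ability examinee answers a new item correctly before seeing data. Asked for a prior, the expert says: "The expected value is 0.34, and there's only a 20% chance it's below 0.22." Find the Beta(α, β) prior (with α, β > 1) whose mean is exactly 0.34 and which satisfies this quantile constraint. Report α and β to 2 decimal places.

With mean 0.34 fixed, write α = 0.34s, β = 0.66s where s = α+β.
Need P(θ < 0.22) = 0.2 under Beta(0.34s, 0.66s). Normal approximation: (q−m)/√(m(1−m)/s) ≈ z_{0.2} = -0.842, so s ≈ 0.34·0.66·(-0.842)²/(0.22−0.34)² = 11.0.
At s = 11.0: P(θ<0.22) ≈ 0.205. Adjusting to match 0.2 gives s ≈ 11.44.
So α = 0.34·11.44 ≈ 3.89, β = 0.66·11.44 ≈ 7.55.

α ≈ 3.89, β ≈ 7.55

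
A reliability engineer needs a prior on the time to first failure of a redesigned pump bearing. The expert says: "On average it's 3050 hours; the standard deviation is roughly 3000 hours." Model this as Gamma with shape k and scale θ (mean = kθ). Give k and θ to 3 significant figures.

For Gamma(k, scale θ): mean = kθ, variance = kθ², so CV = 1/√k.
CV = SD/mean = 3000/3050 = 0.9836, hence k = 1/CV² = 1.03.
Then θ = mean/k = 3050/1.03 = 2950.

k ≈ 1.03, θ ≈ 2950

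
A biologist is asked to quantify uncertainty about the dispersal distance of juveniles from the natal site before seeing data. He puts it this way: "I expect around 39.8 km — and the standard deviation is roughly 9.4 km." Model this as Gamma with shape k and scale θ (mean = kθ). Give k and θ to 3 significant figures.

k ≈ 17.9, θ ≈ 2.22

For Gamma(k, scale θ): mean = kθ, variance = kθ², so CV = 1/√k.
CV = SD/mean = 9.4/39.8 = 0.2362, hence k = 1/CV² = 17.9.
Then θ = mean/k = 39.8/17.9 = 2.22.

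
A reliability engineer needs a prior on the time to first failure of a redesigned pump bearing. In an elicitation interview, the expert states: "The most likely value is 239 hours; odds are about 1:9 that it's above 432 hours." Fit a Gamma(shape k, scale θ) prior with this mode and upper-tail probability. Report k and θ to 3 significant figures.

Gamma(k,θ) with k>1 has mode (k−1)θ, so θ = 239/(k−1).
Need P(X < 432) = 0.9 with θ tied to k this way. Start at k = 2, θ = 239: P(X<432) ≈ 0.539.
Too low — raise k to concentrate. Iterating converges to k ≈ 6.44.
Then θ = 239/(6.44−1) ≈ 44.

k ≈ 6.44, θ ≈ 44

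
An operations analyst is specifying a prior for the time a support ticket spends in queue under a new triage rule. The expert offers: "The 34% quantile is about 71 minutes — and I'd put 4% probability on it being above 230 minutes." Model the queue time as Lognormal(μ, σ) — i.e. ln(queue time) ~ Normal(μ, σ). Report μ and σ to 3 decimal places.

μ ≈ 4.487, σ ≈ 0.543

If T ~ Lognormal(μ,σ) then ln T ~ Normal(μ,σ), so the p-quantile of ln T is μ + z_p·σ.
ln(71) = 4.263 and ln(230) = 5.438; z_{0.34} = -0.4125, z_{0.96} = 1.751.
σ = (5.438 − 4.263)/(1.751 − (-0.4125)) = 0.543.
μ = 4.263 − (-0.4125)·0.543 = 4.487.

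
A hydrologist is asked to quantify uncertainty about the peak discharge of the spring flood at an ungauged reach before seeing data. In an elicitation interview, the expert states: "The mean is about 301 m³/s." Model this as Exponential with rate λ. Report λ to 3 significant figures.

λ ≈ 0.00332

Exponential mean = 1/λ, so λ = 1/301.0 = 0.00332.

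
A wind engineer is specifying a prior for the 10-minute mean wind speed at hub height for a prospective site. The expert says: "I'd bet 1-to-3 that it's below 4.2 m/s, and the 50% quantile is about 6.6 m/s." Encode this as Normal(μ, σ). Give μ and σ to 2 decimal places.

μ = 6.60, σ = 3.56

For Normal(μ,σ), the p-quantile is μ + z_p·σ. Here z_{0.25} = -0.6745, z_{0.5} = 0.
So 4.2 = μ − 0.6745σ and 6.6 = μ + 0σ.
Subtracting: σ = (6.6 − 4.2)/(0 − (-0.6745)) = 3.56.
Then μ = 4.2 − (-0.6745)·3.56 = 6.60.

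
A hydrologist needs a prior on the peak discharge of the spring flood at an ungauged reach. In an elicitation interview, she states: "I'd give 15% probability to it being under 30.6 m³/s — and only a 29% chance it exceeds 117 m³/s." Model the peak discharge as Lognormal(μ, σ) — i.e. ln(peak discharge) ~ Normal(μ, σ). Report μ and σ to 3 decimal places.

If T ~ Lognormal(μ,σ) then ln T ~ Normal(μ,σ), so the p-quantile of ln T is μ + z_p·σ.
ln(30.6) = 3.421 and ln(117) = 4.762; z_{0.15} = -1.036, z_{0.71} = 0.5534.
σ = (4.762 − 3.421)/(0.5534 − (-1.036)) = 0.844.
μ = 3.421 − (-1.036)·0.844 = 4.295.

μ ≈ 4.295, σ ≈ 0.844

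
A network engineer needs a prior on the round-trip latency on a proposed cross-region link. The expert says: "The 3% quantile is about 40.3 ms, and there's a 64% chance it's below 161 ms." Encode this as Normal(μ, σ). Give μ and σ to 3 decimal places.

μ = 141.678, σ = 53.902

The p-quantile of Normal(μ,σ) is μ + z_p·σ, with z_{0.03} = -1.881 and z_{0.64} = 0.3585.
Eliminate σ: μ = (z₂·x₁ − z₁·x₂)/(z₂ − z₁) = (0.3585·40.3 − (-1.881)·161)/2.239 = 141.678.
Then σ = (x₂ − x₁)/(z₂ − z₁) = (161 − 40.3)/2.239 = 53.902.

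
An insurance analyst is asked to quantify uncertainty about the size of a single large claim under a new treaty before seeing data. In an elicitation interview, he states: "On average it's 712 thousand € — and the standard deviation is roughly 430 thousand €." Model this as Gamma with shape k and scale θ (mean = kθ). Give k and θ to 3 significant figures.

k ≈ 2.74, θ ≈ 260

For Gamma(k, scale θ): mean = kθ, variance = kθ², so CV = 1/√k.
CV = SD/mean = 430/712 = 0.6039, hence k = 1/CV² = 2.74.
Then θ = mean/k = 712/2.74 = 260.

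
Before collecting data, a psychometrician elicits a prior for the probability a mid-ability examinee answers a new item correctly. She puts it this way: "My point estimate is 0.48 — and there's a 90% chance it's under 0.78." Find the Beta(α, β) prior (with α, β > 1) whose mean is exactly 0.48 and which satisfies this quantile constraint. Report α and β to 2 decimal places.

α ≈ 2.02, β ≈ 2.19

With mean 0.48 fixed, write α = 0.48s, β = 0.52s where s = α+β.
Need P(θ < 0.78) = 0.9 under Beta(0.48s, 0.52s). Normal approximation: (q−m)/√(m(1−m)/s) ≈ z_{0.9} = 1.28, so s ≈ 0.48·0.52·(1.28)²/(0.78−0.48)² = 4.6.
At s = 4.6: P(θ<0.78) ≈ 0.910. Adjusting to match 0.9 gives s ≈ 4.21.
So α = 0.48·4.21 ≈ 2.02, β = 0.52·4.21 ≈ 2.19.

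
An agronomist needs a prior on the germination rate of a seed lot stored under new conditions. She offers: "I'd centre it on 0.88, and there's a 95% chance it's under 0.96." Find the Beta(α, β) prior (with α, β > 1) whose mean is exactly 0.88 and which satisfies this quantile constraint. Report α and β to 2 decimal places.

With mean 0.88 fixed, write α = 0.88s, β = 0.12s where s = α+β.
Need P(θ < 0.96) = 0.95 under Beta(0.88s, 0.12s). Normal approximation: (q−m)/√(m(1−m)/s) ≈ z_{0.95} = 1.64, so s ≈ 0.88·0.12·(1.64)²/(0.96−0.88)² = 44.6.
At s = 44.6: P(θ<0.96) ≈ 0.982. Adjusting to match 0.95 gives s ≈ 29.68.
So α = 0.88·29.68 ≈ 26.12, β = 0.12·29.68 ≈ 3.56.

α ≈ 26.12, β ≈ 3.56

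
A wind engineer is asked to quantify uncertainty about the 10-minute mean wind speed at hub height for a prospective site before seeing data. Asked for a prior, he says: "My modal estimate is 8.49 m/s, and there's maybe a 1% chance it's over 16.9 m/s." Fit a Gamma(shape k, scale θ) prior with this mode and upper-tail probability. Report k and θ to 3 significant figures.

Gamma(k,θ) with k>1 has mode (k−1)θ, so θ = 8.49/(k−1).
Need P(X < 16.9) = 0.99 with θ tied to k this way. Start at k = 2, θ = 8.49: P(X<16.9) ≈ 0.591.
Too low — raise k to concentrate. Iterating converges to k ≈ 11.4.
Then θ = 8.49/(11.4−1) ≈ 0.818.

k ≈ 11.4, θ ≈ 0.818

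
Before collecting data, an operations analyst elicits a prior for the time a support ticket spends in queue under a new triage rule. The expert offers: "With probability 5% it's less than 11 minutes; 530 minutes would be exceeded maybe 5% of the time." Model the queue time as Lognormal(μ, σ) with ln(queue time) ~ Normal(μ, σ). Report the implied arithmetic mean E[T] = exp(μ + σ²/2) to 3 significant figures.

If T ~ Lognormal(μ,σ) then ln T ~ Normal(μ,σ), so the p-quantile of ln T is μ + z_p·σ.
ln(11) = 2.398 and ln(530) = 6.273; z_{0.05} = -1.645, z_{0.95} = 1.645.
σ = (6.273 − 2.398)/(1.645 − (-1.645)) = 1.178.
μ = 2.398 − (-1.645)·1.178 = 4.335.
E[T] = exp(μ + σ²/2) = exp(4.335 + 0.6937) = 153 minutes.

E[T] ≈ 153 minutes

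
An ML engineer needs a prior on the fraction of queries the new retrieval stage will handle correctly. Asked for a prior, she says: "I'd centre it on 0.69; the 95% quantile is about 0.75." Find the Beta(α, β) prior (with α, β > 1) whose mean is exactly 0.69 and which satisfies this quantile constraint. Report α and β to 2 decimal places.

α ≈ 105.14, β ≈ 47.24

With mean 0.69 fixed, write α = 0.69s, β = 0.31s where s = α+β.
Need P(θ < 0.75) = 0.95 under Beta(0.69s, 0.31s). Normal approximation: (q−m)/√(m(1−m)/s) ≈ z_{0.95} = 1.64, so s ≈ 0.69·0.31·(1.64)²/(0.75−0.69)² = 160.8.
At s = 160.8: P(θ<0.75) ≈ 0.955. Adjusting to match 0.95 gives s ≈ 152.37.
So α = 0.69·152.37 ≈ 105.14, β = 0.31·152.37 ≈ 47.24.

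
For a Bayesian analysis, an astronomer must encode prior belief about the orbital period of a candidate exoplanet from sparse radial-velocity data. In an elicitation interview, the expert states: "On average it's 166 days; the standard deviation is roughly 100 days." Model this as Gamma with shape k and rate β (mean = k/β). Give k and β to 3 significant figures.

k ≈ 2.76, β ≈ 0.0166

For Gamma(k, rate β): mean = k/β, variance = k/β², so CV = 1/√k.
CV = SD/mean = 100/166 = 0.6024, hence k = 1/CV² = 2.76.
Then β = k/mean = 2.76/166 = 0.0166.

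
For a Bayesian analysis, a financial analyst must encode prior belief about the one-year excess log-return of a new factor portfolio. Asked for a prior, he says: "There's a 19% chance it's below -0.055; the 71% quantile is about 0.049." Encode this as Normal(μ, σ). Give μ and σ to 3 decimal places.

μ = 0.009, σ = 0.073

The p-quantile of Normal(μ,σ) is μ + z_p·σ, with z_{0.19} = -0.8779 and z_{0.71} = 0.5534.
Eliminate σ: μ = (z₂·x₁ − z₁·x₂)/(z₂ − z₁) = (0.5534·-0.055 − (-0.8779)·0.049)/1.431 = 0.009.
Then σ = (x₂ − x₁)/(z₂ − z₁) = (0.049 − -0.055)/1.431 = 0.073.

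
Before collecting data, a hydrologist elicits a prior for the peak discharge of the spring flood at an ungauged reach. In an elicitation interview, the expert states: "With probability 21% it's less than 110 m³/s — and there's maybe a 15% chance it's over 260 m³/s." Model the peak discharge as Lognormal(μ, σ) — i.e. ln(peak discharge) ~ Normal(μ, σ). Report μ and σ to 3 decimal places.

μ ≈ 5.077, σ ≈ 0.467

If T ~ Lognormal(μ,σ) then ln T ~ Normal(μ,σ), so the p-quantile of ln T is μ + z_p·σ.
ln(110) = 4.7 and ln(260) = 5.561; z_{0.21} = -0.8064, z_{0.85} = 1.036.
σ = (5.561 − 4.7)/(1.036 − (-0.8064)) = 0.467.
μ = 4.7 − (-0.8064)·0.467 = 5.077.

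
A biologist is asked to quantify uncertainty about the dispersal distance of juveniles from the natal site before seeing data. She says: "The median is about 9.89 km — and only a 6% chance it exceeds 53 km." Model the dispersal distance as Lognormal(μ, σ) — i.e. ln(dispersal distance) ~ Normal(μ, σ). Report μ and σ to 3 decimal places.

If T ~ Lognormal(μ,σ) then ln T ~ Normal(μ,σ), so the p-quantile of ln T is μ + z_p·σ.
ln(9.89) = 2.292 and ln(53) = 3.97; z_{0.5} = 0, z_{0.94} = 1.555.
σ = (3.97 − 2.292)/(1.555 − (0)) = 1.080.
μ = 2.292 − (0)·1.080 = 2.292.

μ ≈ 2.292, σ ≈ 1.080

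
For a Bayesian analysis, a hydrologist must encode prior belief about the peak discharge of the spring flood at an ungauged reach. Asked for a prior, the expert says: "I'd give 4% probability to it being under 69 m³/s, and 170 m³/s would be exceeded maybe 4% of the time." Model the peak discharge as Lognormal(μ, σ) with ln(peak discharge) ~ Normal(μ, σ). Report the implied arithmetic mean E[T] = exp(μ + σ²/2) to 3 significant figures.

If T ~ Lognormal(μ,σ) then ln T ~ Normal(μ,σ), so the p-quantile of ln T is μ + z_p·σ.
ln(69) = 4.234 and ln(170) = 5.136; z_{0.04} = -1.751, z_{0.96} = 1.751.
σ = (5.136 − 4.234)/(1.751 − (-1.751)) = 0.258.
μ = 4.234 − (-1.751)·0.258 = 4.685.
E[T] = exp(μ + σ²/2) = exp(4.685 + 0.0332) = 112 m³/s.

E[T] ≈ 112 m³/s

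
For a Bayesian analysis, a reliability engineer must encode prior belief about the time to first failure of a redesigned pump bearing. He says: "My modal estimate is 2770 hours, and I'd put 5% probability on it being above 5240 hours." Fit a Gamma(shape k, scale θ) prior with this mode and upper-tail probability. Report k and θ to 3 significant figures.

Gamma(k,θ) with k>1 has mode (k−1)θ, so θ = 2770/(k−1).
Need P(X < 5240) = 0.95 with θ tied to k this way. Start at k = 2, θ = 2770: P(X<5240) ≈ 0.564.
Too low — raise k to concentrate. Iterating converges to k ≈ 7.84.
Then θ = 2770/(7.84−1) ≈ 405.

k ≈ 7.84, θ ≈ 405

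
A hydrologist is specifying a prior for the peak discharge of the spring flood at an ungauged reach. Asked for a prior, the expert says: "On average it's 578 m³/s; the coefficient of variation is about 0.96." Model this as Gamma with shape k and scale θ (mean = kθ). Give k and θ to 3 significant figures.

k ≈ 1.09, θ ≈ 533

For Gamma(k, scale θ): mean = kθ, variance = kθ², so CV = 1/√k.
CV = 0.96, hence k = 1/CV² = 1.09.
Then θ = mean/k = 578/1.09 = 533.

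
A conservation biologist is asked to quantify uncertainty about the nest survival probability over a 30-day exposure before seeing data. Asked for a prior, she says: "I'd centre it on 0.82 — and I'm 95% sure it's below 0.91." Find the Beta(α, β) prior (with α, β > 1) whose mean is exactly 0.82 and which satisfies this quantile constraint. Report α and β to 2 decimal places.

α ≈ 31.83, β ≈ 6.99

With mean 0.82 fixed, write α = 0.82s, β = 0.18s where s = α+β.
Need P(θ < 0.91) = 0.95 under Beta(0.82s, 0.18s). Normal approximation: (q−m)/√(m(1−m)/s) ≈ z_{0.95} = 1.64, so s ≈ 0.82·0.18·(1.64)²/(0.91−0.82)² = 49.3.
At s = 49.3: P(θ<0.91) ≈ 0.970. Adjusting to match 0.95 gives s ≈ 38.82.
So α = 0.82·38.82 ≈ 31.83, β = 0.18·38.82 ≈ 6.99.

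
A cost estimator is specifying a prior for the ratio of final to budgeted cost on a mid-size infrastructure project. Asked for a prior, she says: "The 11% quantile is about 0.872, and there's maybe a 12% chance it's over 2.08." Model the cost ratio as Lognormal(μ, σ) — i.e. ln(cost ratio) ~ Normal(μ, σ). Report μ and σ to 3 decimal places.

μ ≈ 0.307, σ ≈ 0.362

If T ~ Lognormal(μ,σ) then ln T ~ Normal(μ,σ), so the p-quantile of ln T is μ + z_p·σ.
ln(0.872) = -0.137 and ln(2.08) = 0.7324; z_{0.11} = -1.227, z_{0.88} = 1.175.
σ = (0.7324 − -0.137)/(1.175 − (-1.227)) = 0.362.
μ = -0.137 − (-1.227)·0.362 = 0.307.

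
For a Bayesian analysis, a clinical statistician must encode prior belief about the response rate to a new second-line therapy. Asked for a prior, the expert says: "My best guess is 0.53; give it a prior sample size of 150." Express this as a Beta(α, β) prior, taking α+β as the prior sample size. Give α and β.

α = 79.5, β = 70.5

Under the effective-sample-size interpretation, Beta(α, β) has prior mean α/(α+β) and prior sample size α+β.
So α+β = 150 and α/(α+β) = 0.53, giving α = 0.53·150 = 79.5 and β = 150 − 79.5 = 70.5.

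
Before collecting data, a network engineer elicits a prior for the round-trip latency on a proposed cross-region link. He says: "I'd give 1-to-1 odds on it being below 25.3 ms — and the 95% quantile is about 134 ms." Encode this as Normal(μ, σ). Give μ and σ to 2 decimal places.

μ = 25.30, σ = 66.08

For Normal(μ,σ), the p-quantile is μ + z_p·σ. Here z_{0.5} = 0, z_{0.95} = 1.645.
So 25.3 = μ + 0σ and 134 = μ + 1.645σ.
Subtracting: σ = (134 − 25.3)/(1.645 − (0)) = 66.08.
Then μ = 25.3 − (0)·66.08 = 25.30.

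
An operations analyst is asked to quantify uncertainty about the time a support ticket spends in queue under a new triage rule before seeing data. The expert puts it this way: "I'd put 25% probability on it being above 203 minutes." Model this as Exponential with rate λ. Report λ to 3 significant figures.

λ ≈ 0.00683

P(T > 203.0) = e^(−λ·203.0) = 0.25, so λ = −ln(0.25)/203.0 = 0.00683.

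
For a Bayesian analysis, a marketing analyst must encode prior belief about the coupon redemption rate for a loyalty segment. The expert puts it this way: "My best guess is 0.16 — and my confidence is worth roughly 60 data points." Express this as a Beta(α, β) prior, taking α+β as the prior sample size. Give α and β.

Under the effective-sample-size interpretation, Beta(α, β) has prior mean α/(α+β) and prior sample size α+β.
So α+β = 60 and α/(α+β) = 0.16, giving α = 0.16·60 = 9.6 and β = 60 − 9.6 = 50.4.

α = 9.6, β = 50.4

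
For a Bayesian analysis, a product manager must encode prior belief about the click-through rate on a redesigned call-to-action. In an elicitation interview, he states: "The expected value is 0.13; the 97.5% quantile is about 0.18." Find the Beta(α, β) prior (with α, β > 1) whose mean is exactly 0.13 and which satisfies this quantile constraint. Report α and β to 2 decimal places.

α ≈ 25.85, β ≈ 172.98

With mean 0.13 fixed, write α = 0.13s, β = 0.87s where s = α+β.
Need P(θ < 0.18) = 0.975 under Beta(0.13s, 0.87s). Normal approximation: (q−m)/√(m(1−m)/s) ≈ z_{0.975} = 1.96, so s ≈ 0.13·0.87·(1.96)²/(0.18−0.13)² = 173.8.
At s = 173.8: P(θ<0.18) ≈ 0.967. Adjusting to match 0.975 gives s ≈ 198.83.
So α = 0.13·198.83 ≈ 25.85, β = 0.87·198.83 ≈ 172.98.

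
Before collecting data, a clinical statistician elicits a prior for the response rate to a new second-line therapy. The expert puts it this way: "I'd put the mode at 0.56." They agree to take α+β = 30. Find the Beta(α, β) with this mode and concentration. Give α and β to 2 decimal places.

For α,β > 1 the Beta mode is (α−1)/(α+β−2). With α+β = 30, the mode is (α−1)/28.
Set (α−1)/28 = 0.56 → α = 1 + 0.56·28 = 16.68.
β = 30 − α = 13.32.

α = 16.68, β = 13.32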